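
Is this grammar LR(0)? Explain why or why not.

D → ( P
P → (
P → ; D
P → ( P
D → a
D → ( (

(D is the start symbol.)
No. Shift-reduce conflict between [D → ( ( .] and [P → . (]

Augment with D' → D and build the canonical LR(0) collection (I0 = CLOSURE({[D' → . D]}), then GOTO on every symbol after a dot until no new states appear). It has 10 states:
  I0: { [D → . ( (], [D → . ( P], [D → . a], [D' → . D] }  — shift
  I1: { [D → ( . (], [D → ( . P], [P → . ( P], [P → . (], [P → . ; D] }  — shift
  I2: { [D' → D .] }  — accept
  I3: { [D → a .] }  — reduce
  I4: { [D → ( ( .], [P → ( . P], [P → ( .], [P → . ( P], [P → . (], [P → . ; D] }  — shift, 2 reduces
  I5: { [D → . ( (], [D → . ( P], [D → . a], [P → ; . D] }  — shift
  I6: { [D → ( P .] }  — reduce
  I7: { [P → ; D .] }  — reduce
  I8: { [P → ( . P], [P → ( .], [P → . ( P], [P → . (], [P → . ; D] }  — shift, reduce
  I9: { [P → ( P .] }  — reduce

Conflict in state I4:
  Shift-reduce conflict between [D → ( ( .] and [P → . (]
So the grammar is NOT LR(0).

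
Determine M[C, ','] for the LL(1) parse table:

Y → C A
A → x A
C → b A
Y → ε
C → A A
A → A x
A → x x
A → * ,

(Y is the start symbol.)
To find M[C, ','], we find productions for C where ',' is in the predict set (PREDICT(N → α) = (FIRST(α) \ {ε}) ∪ (FOLLOW(N) if α ⇒* ε)).

Relevant sets:
  FIRST(A) = { '*', 'x' }

C → b A: PREDICT = { 'b' }
C → A A: PREDICT = { '*', 'x' }

M[C, ','] is empty (no production applies)

Answer: Empty (error entry)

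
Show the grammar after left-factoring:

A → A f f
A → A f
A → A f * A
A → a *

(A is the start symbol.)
Left-factoring transforms A → αβ₁ | αβ₂ into A → αA' and A' → β₁ | β₂
(α is the longest common prefix among the alternatives). Repeat until
no nonterminal has two alternatives with a common prefix.

Round 1: A has alternatives sharing prefix 'A f'. Introduce A': A → A f A'
  Add: A' → f
  Add: A' → ε
  Add: A' → * A

No remaining common prefixes — done.

Resulting grammar:
A → A f A'
A' → f
A' → ε
A' → * A
A → a *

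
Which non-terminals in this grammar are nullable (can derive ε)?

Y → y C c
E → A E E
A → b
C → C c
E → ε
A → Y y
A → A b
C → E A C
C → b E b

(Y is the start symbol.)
{ 'E' }

A non-terminal is nullable if it can derive ε (the empty string): either it has an ε-production, or it has a production whose right-hand side consists entirely of nullable non-terminals.

ε-productions: E → ε
So E is immediately nullable.
No further non-terminal can be added: every production for the remaining non-terminals contains a terminal or a non-nullable non-terminal.
Nullable = { 'E' }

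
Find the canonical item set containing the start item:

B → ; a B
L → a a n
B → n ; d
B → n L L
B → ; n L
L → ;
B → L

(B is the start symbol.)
First, augment the grammar with B' → B
I₀ = CLOSURE({ [B' → . B] }):
  [B' → . B] has the dot before B: add [B → . ; a B], [B → . n ; d], [B → . n L L], [B → . ; n L], [B → . L]
  [B → . L] has the dot before L: add [L → . a a n], [L → . ;]
No further items can be added.

I₀ = { [B → . ; a B], [B → . ; n L], [B → . L], [B → . n ; d], [B → . n L L], [B' → . B], [L → . ;], [L → . a a n] }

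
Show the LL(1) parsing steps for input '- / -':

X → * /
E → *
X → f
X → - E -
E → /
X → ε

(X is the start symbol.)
LL(1) parsing maintains a stack (initially the start symbol over $) and the input. At each step: if the stack top is a terminal, match it against the current input token; if it is a non-terminal N, replace it with the RHS of M[N, lookahead] (the unique production whose predict set contains the lookahead).

Stack is shown with the top on the left.

Stack    Input    Action
------------------------
X $      - / - $  output X → - E -
- E - $  - / - $  match '-'
E - $    / - $    output E → /
/ - $    / - $    match '/'
- $      - $      match '-'
$        $        accept

The string is accepted.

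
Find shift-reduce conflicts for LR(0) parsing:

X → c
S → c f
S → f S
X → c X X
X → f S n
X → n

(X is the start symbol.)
A shift-reduce conflict occurs when an LR(0) state has both:
  - a complete (reduce) item [A → α .] (dot at the end), and
  - a shift item [B → β . c γ] (dot before a terminal).

Augment with X' → X and build the canonical LR(0) collection (I0 = CLOSURE({[X' → . X]}), then GOTO on every symbol after a dot until no new states appear). It has 13 states:
  I0: { [X → . c X X], [X → . c], [X → . f S n], [X → . n], [X' → . X] }  — shift
  I1: { [X' → X .] }  — accept
  I2: { [X → . c X X], [X → . c], [X → . f S n], [X → . n], [X → c . X X], [X → c .] }  — shift, reduce
  I3: { [S → . c f], [S → . f S], [X → f . S n] }  — shift
  I4: { [X → n .] }  — reduce
  I5: { [X → f S . n] }  — shift
  I6: { [S → c . f] }  — shift
  I7: { [S → . c f], [S → . f S], [S → f . S] }  — shift
  I8: { [S → f S .] }  — reduce
  I9: { [S → c f .] }  — reduce
  I10: { [X → f S n .] }  — reduce
  I11: { [X → . c X X], [X → . c], [X → . f S n], [X → . n], [X → c X . X] }  — shift
  I12: { [X → c X X .] }  — reduce

I2 contains reduce item [X → c .] and shift items [X → . c], [X → . c X X], [X → . f S n], [X → . n] — shift-reduce conflict.

Answer: Yes — I2: [X → c .] vs [X → . c]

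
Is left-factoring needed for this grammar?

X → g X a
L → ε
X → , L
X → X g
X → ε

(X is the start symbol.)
Left-factoring is needed when two productions for the same non-terminal
share a common prefix on the right-hand side.

Productions for X:
  X → g X a
  X → , L
  X → X g
  X → ε

No common prefixes found.

Answer: No, left-factoring is not needed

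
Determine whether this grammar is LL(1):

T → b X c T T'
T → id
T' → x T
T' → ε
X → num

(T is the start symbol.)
A grammar is LL(1) if for each non-terminal N with multiple productions, the predict sets of those productions are pairwise disjoint, where PREDICT(N → α) = (FIRST(α) \ {ε}) ∪ (FOLLOW(N) if α ⇒* ε).

Relevant sets:
  FOLLOW(T') = { $, 'x' }

For T:
  PREDICT(T → b X c T T') = { 'b' }
  PREDICT(T → id) = { 'id' }
For T':
  PREDICT(T' → x T) = { 'x' }
  PREDICT(T' → ε) = { $, 'x' }
X has a single production, so nothing to check there.

Conflict found: Predict set conflict for T': { 'x' }
The grammar is NOT LL(1).

Answer: No. Predict set conflict for T': { 'x' }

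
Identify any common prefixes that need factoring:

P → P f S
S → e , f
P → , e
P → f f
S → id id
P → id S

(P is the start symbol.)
Left-factoring is needed when two productions for the same non-terminal
share a common prefix on the right-hand side.

Productions for P:
  P → P f S
  P → , e
  P → f f
  P → id S
Productions for S:
  S → e , f
  S → id id

No common prefixes found.

Answer: No, left-factoring is not needed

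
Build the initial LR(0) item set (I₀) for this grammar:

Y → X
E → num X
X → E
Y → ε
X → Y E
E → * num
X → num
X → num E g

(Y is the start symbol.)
First, augment the grammar with Y' → Y
I₀ = CLOSURE({ [Y' → . Y] }):
  [Y' → . Y] has the dot before Y: add [Y → . X], [Y → .]
  [Y → . X] has the dot before X: add [X → . E], [X → . Y E], [X → . num], [X → . num E g]
  [X → . E] has the dot before E: add [E → . num X], [E → . * num]
No further items can be added.

I₀ = { [E → . * num], [E → . num X], [X → . E], [X → . Y E], [X → . num E g], [X → . num], [Y → . X], [Y → .], [Y' → . Y] }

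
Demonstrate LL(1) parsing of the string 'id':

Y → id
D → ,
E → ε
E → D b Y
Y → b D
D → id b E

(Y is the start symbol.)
Stack is shown with the top on the left.

Stack  Input  Action
--------------------
Y $    id $   output Y → id
id $   id $   match 'id'
$      $      accept

The string is accepted.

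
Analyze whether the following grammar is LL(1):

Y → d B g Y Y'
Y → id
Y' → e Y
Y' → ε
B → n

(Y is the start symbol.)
No. Predict set conflict for Y': { 'e' }

Relevant sets:
  FOLLOW(Y') = { $, 'e' }

For Y:
  PREDICT(Y → d B g Y Y') = { 'd' }
  PREDICT(Y → id) = { 'id' }
For Y':
  PREDICT(Y' → e Y) = { 'e' }
  PREDICT(Y' → ε) = { $, 'e' }
B has a single production, so nothing to check there.

Conflict found: Predict set conflict for Y': { 'e' }
The grammar is NOT LL(1).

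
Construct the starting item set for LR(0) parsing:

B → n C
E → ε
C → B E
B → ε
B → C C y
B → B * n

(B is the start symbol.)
First, augment the grammar with B' → B
I₀ = CLOSURE({ [B' → . B] }):
  [B' → . B] has the dot before B: add [B → . n C], [B → .], [B → . C C y], [B → . B * n]
  [B → . C C y] has the dot before C: add [C → . B E]
No further items can be added.

I₀ = { [B → . B * n], [B → . C C y], [B → . n C], [B → .], [B' → . B], [C → . B E] }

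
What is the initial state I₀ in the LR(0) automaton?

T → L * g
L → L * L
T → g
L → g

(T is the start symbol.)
{ [L → . L * L], [L → . g], [T → . L * g], [T → . g], [T' → . T] }

First, augment the grammar with T' → T
I₀ = CLOSURE({ [T' → . T] }):
  [T' → . T] has the dot before T: add [T → . L * g], [T → . g]
  [T → . L * g] has the dot before L: add [L → . L * L], [L → . g]
No further items can be added.

I₀ = { [L → . L * L], [L → . g], [T → . L * g], [T → . g], [T' → . T] }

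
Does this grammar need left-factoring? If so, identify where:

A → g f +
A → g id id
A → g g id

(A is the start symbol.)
Yes, A has productions with common prefix 'g'

Left-factoring is needed when two productions for the same non-terminal
share a common prefix on the right-hand side.

Productions for A:
  A → g f +
  A → g id id
  A → g g id

Found common prefix 'g' in productions for A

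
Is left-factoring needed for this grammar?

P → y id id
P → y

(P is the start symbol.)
Yes, P has productions with common prefix 'y'

Left-factoring is needed when two productions for the same non-terminal
share a common prefix on the right-hand side.

Productions for P:
  P → y id id
  P → y

Found common prefix 'y' in productions for P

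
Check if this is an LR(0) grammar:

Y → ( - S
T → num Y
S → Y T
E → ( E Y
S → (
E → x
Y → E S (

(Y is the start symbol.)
Augment with Y' → Y and build the canonical LR(0) collection (I0 = CLOSURE({[Y' → . Y]}), then GOTO on every symbol after a dot until no new states appear). It has 17 states:
  I0: { [E → . ( E Y], [E → . x], [Y → . ( - S], [Y → . E S (], [Y' → . Y] }  — shift
  I1: { [E → ( . E Y], [E → . ( E Y], [E → . x], [Y → ( . - S] }  — shift
  I2: { [E → . ( E Y], [E → . x], [S → . (], [S → . Y T], [Y → . ( - S], [Y → . E S (], [Y → E . S (] }  — shift
  I3: { [Y' → Y .] }  — accept
  I4: { [E → x .] }  — reduce
  I5: { [E → ( . E Y], [E → . ( E Y], [E → . x], [S → ( .], [Y → ( . - S] }  — shift, reduce
  I6: { [Y → E S . (] }  — shift
  I7: { [S → Y . T], [T → . num Y] }  — shift
  I8: { [S → Y T .] }  — reduce
  I9: { [E → . ( E Y], [E → . x], [T → num . Y], [Y → . ( - S], [Y → . E S (] }  — shift
  I10: { [T → num Y .] }  — reduce
  I11: { [Y → E S ( .] }  — reduce
  I12: { [E → ( . E Y], [E → . ( E Y], [E → . x] }  — shift
  I13: { [E → . ( E Y], [E → . x], [S → . (], [S → . Y T], [Y → ( - . S], [Y → . ( - S], [Y → . E S (] }  — shift
  I14: { [E → ( E . Y], [E → . ( E Y], [E → . x], [Y → . ( - S], [Y → . E S (] }  — shift
  I15: { [E → ( E Y .] }  — reduce
  I16: { [Y → ( - S .] }  — reduce

Conflict in state I5:
  Shift-reduce conflict between [S → ( .] and [E → . ( E Y]
So the grammar is NOT LR(0).

Answer: No. Shift-reduce conflict between [S → ( .] and [E → . ( E Y]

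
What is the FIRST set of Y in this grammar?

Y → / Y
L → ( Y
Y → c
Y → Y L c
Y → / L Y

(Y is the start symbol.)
{ '/', 'c' }

To compute FIRST(Y), examine every production with Y on the left-hand side, reading each right-hand side left to right until a non-nullable symbol is reached.

From Y → / Y:
  - '/' is a terminal: add '/' and stop
From Y → c:
  - c is a terminal: add 'c' and stop
From Y → Y L c:
  - Y is the symbol being defined: contributes nothing new
    Y is not nullable, so stop
From Y → / L Y:
  - '/' is a terminal: add '/' and stop

Collecting: FIRST(Y) = { '/', 'c' }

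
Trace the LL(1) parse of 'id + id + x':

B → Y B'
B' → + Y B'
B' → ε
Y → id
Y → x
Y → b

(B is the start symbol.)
LL(1) parsing maintains a stack (initially the start symbol over $) and the input. At each step: if the stack top is a terminal, match it against the current input token; if it is a non-terminal N, replace it with the RHS of M[N, lookahead] (the unique production whose predict set contains the lookahead).

Stack is shown with the top on the left.

Stack     Input          Action
-------------------------------
B $       id + id + x $  output B → Y B'
Y B' $    id + id + x $  output Y → id
id B' $   id + id + x $  match 'id'
B' $      + id + x $     output B' → + Y B'
+ Y B' $  + id + x $     match '+'
Y B' $    id + x $       output Y → id
id B' $   id + x $       match 'id'
B' $      + x $          output B' → + Y B'
+ Y B' $  + x $          match '+'
Y B' $    x $            output Y → x
x B' $    x $            match 'x'
B' $      $              output B' → ε
$         $              accept

The string is accepted.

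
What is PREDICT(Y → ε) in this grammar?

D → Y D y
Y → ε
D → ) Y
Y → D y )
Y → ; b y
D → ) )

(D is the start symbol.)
PREDICT(Y → ε) = (FIRST(RHS) \ {ε}) ∪ (FOLLOW(Y) if ε ∈ FIRST(RHS), i.e. RHS ⇒* ε)
The right-hand side is ε (FIRST(ε) = { ε }), so the predict set is FOLLOW(Y) = { $, ')', ';', 'y' }
PREDICT(Y → ε) = { $, ')', ';', 'y' }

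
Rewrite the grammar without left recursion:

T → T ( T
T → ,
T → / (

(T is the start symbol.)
T → , T'
T → / ( T'
T' → ( T T'
T' → ε

T is directly left-recursive. The standard transformation for
  A → A α₁ | ... | A α_m | β₁ | ... | β_n
is
  A  → β₁ A' | ... | β_n A'
  A' → α₁ A' | ... | α_m A' | ε

T → , becomes T → , T'
T → / ( becomes T → / ( T'
T → T ( T becomes T' → ( T T'
Add T' → ε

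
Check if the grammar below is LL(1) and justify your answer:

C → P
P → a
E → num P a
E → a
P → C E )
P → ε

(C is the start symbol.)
No. Predict set conflict for P: { 'a' }

A grammar is LL(1) if for each non-terminal N with multiple productions, the predict sets of those productions are pairwise disjoint, where PREDICT(N → α) = (FIRST(α) \ {ε}) ∪ (FOLLOW(N) if α ⇒* ε).

Relevant sets:
  FIRST(C) = { 'a', 'num', ε }
  FIRST(E) = { 'a', 'num' }
  FOLLOW(P) = { $, 'a', 'num' }

For P:
  PREDICT(P → a) = { 'a' }
  PREDICT(P → C E ')') = { 'a', 'num' }
  PREDICT(P → ε) = { $, 'a', 'num' }
For E:
  PREDICT(E → num P a) = { 'num' }
  PREDICT(E → a) = { 'a' }
C has a single production, so nothing to check there.

Conflict found: Predict set conflict for P: { 'a' }
The grammar is NOT LL(1).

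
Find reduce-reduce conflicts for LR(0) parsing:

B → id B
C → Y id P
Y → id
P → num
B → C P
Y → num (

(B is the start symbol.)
A reduce-reduce conflict occurs when an LR(0) state has two complete items [A → α .] and [B → β .] — both call for a reduction, and with no lookahead the parser cannot choose between them.

Augment with B' → B and build the canonical LR(0) collection (I0 = CLOSURE({[B' → . B]}), then GOTO on every symbol after a dot until no new states appear). It has 12 states:
  I0: { [B → . C P], [B → . id B], [B' → . B], [C → . Y id P], [Y → . id], [Y → . num (] }  — shift
  I1: { [B' → B .] }  — accept
  I2: { [B → C . P], [P → . num] }  — shift
  I3: { [C → Y . id P] }  — shift
  I4: { [B → . C P], [B → . id B], [B → id . B], [C → . Y id P], [Y → . id], [Y → . num (], [Y → id .] }  — shift, reduce
  I5: { [Y → num . (] }  — shift
  I6: { [Y → num ( .] }  — reduce
  I7: { [B → id B .] }  — reduce
  I8: { [C → Y id . P], [P → . num] }  — shift
  I9: { [C → Y id P .] }  — reduce
  I10: { [P → num .] }  — reduce
  I11: { [B → C P .] }  — reduce

No state contains more than one complete item.

Answer: No reduce-reduce conflicts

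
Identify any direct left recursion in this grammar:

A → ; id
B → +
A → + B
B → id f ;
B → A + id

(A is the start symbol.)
Direct left recursion occurs when N → N α for some non-terminal N (the right-hand side begins with the left-hand side itself).

A → ; id: starts with ';'
B → +: starts with '+'
A → + B: starts with '+'
B → id f ;: starts with id
B → A + id: starts with A

No direct left recursion found.

Answer: No direct left recursion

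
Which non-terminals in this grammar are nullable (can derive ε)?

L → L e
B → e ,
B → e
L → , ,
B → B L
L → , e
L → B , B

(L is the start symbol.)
A non-terminal is nullable if it can derive ε (the empty string): either it has an ε-production, or it has a production whose right-hand side consists entirely of nullable non-terminals.

There are no ε-productions, so no non-terminal can derive ε.
No non-terminals are nullable.

Answer: None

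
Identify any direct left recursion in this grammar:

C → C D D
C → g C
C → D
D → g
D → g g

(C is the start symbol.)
Yes, C is left-recursive

Direct left recursion occurs when N → N α for some non-terminal N (the right-hand side begins with the left-hand side itself).

C → C D D: LEFT RECURSIVE (starts with C)
C → g C: starts with g
C → D: starts with D
D → g: starts with g
D → g g: starts with g

The grammar has direct left recursion on: C.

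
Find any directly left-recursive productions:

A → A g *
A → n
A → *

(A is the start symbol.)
Direct left recursion occurs when N → N α for some non-terminal N (the right-hand side begins with the left-hand side itself).

A → A g *: LEFT RECURSIVE (starts with A)
A → n: starts with n
A → *: starts with '*'

The grammar has direct left recursion on: A.

Answer: Yes, A is left-recursive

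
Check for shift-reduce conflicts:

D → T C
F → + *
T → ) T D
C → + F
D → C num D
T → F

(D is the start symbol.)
Augment with D' → D and build the canonical LR(0) collection (I0 = CLOSURE({[D' → . D]}), then GOTO on every symbol after a dot until no new states appear). It has 16 states:
  I0: { [C → . + F], [D → . C num D], [D → . T C], [D' → . D], [F → . + *], [T → . ) T D], [T → . F] }  — shift
  I1: { [F → . + *], [T → ) . T D], [T → . ) T D], [T → . F] }  — shift
  I2: { [C → + . F], [F → + . *], [F → . + *] }  — shift
  I3: { [D → C . num D] }  — shift
  I4: { [D' → D .] }  — accept
  I5: { [T → F .] }  — reduce
  I6: { [C → . + F], [D → T . C] }  — shift
  I7: { [C → + . F], [F → . + *] }  — shift
  I8: { [D → T C .] }  — reduce
  I9: { [F → + . *] }  — shift
  I10: { [C → + F .] }  — reduce
  I11: { [F → + * .] }  — reduce
  I12: { [C → . + F], [D → . C num D], [D → . T C], [D → C num . D], [F → . + *], [T → . ) T D], [T → . F] }  — shift
  I13: { [D → C num D .] }  — reduce
  I14: { [C → . + F], [D → . C num D], [D → . T C], [F → . + *], [T → ) T . D], [T → . ) T D], [T → . F] }  — shift
  I15: { [T → ) T D .] }  — reduce

No state contains both a complete item and a shift item.

Answer: No shift-reduce conflicts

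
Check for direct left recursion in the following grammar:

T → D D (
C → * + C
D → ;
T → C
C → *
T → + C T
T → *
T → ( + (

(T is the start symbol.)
Direct left recursion occurs when N → N α for some non-terminal N (the right-hand side begins with the left-hand side itself).

T → D D (: starts with D
C → * + C: starts with '*'
D → ;: starts with ';'
T → C: starts with C
C → *: starts with '*'
T → + C T: starts with '+'
T → *: starts with '*'
T → ( + (: starts with '('

No direct left recursion found.

Answer: No direct left recursion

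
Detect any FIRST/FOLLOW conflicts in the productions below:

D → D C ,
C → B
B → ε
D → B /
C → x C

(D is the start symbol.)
A FIRST/FOLLOW conflict occurs when a non-terminal N has a nullable alternative N → β (β ⇒* ε) and another alternative N → α with FIRST(α) ∩ FOLLOW(N) ≠ ∅: on such a lookahead the parser cannot decide between expanding α and letting N vanish via β.

Nullable non-terminals: B, C.
FIRST sets used below: FIRST(B) = { ε }
B has a nullable alternative but only one production, so nothing to check.

C: nullable alternative(s) C → B; FOLLOW(C) = { ',' }
  C → B: FIRST \ {ε} = { } — this is the only nullable alternative, skip
  C → x C: FIRST \ {ε} = { 'x' } — disjoint from FOLLOW(C)

D has no nullable alternative, so no FIRST/FOLLOW check is needed there.

No FIRST/FOLLOW conflicts found.

Answer: No FIRST/FOLLOW conflicts.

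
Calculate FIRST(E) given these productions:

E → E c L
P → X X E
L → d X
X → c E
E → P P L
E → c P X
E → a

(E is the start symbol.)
{ 'a', 'c' }

FIRST sets of the other non-terminals involved (by the same procedure, iterated to a fixed point):
  FIRST(P) = { 'c' }

From E → E c L:
  - E is the symbol being defined: contributes nothing new
    E is not nullable, so stop
From E → P P L:
  - P is a non-terminal: add FIRST(P) \ {ε} = { 'c' }
    P is not nullable, so stop
From E → c P X:
  - c is a terminal: add 'c' and stop
From E → a:
  - a is a terminal: add 'a' and stop

Collecting: FIRST(E) = { 'a', 'c' }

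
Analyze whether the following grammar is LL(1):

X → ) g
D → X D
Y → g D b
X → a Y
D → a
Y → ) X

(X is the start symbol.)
No. Predict set conflict for D: { 'a' }

A grammar is LL(1) if for each non-terminal N with multiple productions, the predict sets of those productions are pairwise disjoint, where PREDICT(N → α) = (FIRST(α) \ {ε}) ∪ (FOLLOW(N) if α ⇒* ε).

Relevant sets:
  FIRST(X) = { ')', 'a' }

For X:
  PREDICT(X → ')' g) = { ')' }
  PREDICT(X → a Y) = { 'a' }
For D:
  PREDICT(D → X D) = { ')', 'a' }
  PREDICT(D → a) = { 'a' }
For Y:
  PREDICT(Y → g D b) = { 'g' }
  PREDICT(Y → ')' X) = { ')' }

Conflict found: Predict set conflict for D: { 'a' }
The grammar is NOT LL(1).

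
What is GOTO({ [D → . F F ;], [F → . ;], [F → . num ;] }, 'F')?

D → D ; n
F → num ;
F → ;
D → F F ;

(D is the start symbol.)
{ [D → F . F ;], [F → . ;], [F → . num ;] }

GOTO(I, 'F') = CLOSURE({ [A → αX.β] : [A → α.Xβ] ∈ I, X = 'F' })

Items with dot before 'F', with the dot advanced:
  [D → . F F ;] → [D → F . F ;]
Closure of the advanced items:
  [D → F . F ;] has the dot before F: add [F → . num ;], [F → . ;]

GOTO = { [D → F . F ;], [F → . ;], [F → . num ;] }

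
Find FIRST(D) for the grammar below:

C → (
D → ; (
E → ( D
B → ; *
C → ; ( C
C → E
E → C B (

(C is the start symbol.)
To compute FIRST(D), examine every production with D on the left-hand side, reading each right-hand side left to right until a non-nullable symbol is reached.

From D → ; (:
  - ';' is a terminal: add ';' and stop

Collecting: FIRST(D) = { ';' }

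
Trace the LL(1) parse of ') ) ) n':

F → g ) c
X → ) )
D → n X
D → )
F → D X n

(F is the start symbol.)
LL(1) parsing maintains a stack (initially the start symbol over $) and the input. At each step: if the stack top is a terminal, match it against the current input token; if it is a non-terminal N, replace it with the RHS of M[N, lookahead] (the unique production whose predict set contains the lookahead).

Stack is shown with the top on the left.

Stack    Input      Action
--------------------------
F $      ) ) ) n $  output F → D X n
D X n $  ) ) ) n $  output D → )
) X n $  ) ) ) n $  match ')'
X n $    ) ) n $    output X → ) )
) ) n $  ) ) n $    match ')'
) n $    ) n $      match ')'
n $      n $        match 'n'
$        $          accept

The string is accepted.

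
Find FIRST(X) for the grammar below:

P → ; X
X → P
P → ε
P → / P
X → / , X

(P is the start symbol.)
{ '/', ';', ε }

To compute FIRST(X), examine every production with X on the left-hand side, reading each right-hand side left to right until a non-nullable symbol is reached.

FIRST sets of the other non-terminals involved (by the same procedure, iterated to a fixed point):
  FIRST(P) = { '/', ';', ε }

From X → P:
  - P is a non-terminal: add FIRST(P) \ {ε} = { '/', ';' }
    P is nullable and nothing follows, so the whole right-hand side can vanish: ε ∈ FIRST(X)
From X → / , X:
  - '/' is a terminal: add '/' and stop

Collecting: FIRST(X) = { '/', ';', ε }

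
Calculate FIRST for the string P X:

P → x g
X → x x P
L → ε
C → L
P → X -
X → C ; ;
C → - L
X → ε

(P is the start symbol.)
FIRST sets of the non-terminals involved (from the grammar, by fixed-point iteration):
  FIRST(P) = { '-', ';', 'x' }

To compute FIRST(P X), process the symbols left to right:
Symbol P is a non-terminal. Add FIRST(P) \ {ε} = { '-', ';', 'x' }
P is not nullable (ε ∉ FIRST(P)), so stop here.
FIRST(P X) = { '-', ';', 'x' }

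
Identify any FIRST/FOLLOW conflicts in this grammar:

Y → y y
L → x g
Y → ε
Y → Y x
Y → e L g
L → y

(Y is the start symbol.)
Yes. Y → Y x with FOLLOW(Y) on { 'x' }

Nullable non-terminals: Y.
FIRST sets used below: FIRST(Y) = { 'e', 'x', 'y', ε }

Y: nullable alternative(s) Y → ε; FOLLOW(Y) = { $, 'x' }
  Y → y y: FIRST \ {ε} = { 'y' } — disjoint from FOLLOW(Y)
  Y → ε: FIRST \ {ε} = { } — this is the only nullable alternative, skip
  Y → Y x: FIRST \ {ε} = { 'e', 'x', 'y' } — overlaps FOLLOW(Y) on { 'x' }: CONFLICT
  Y → e L g: FIRST \ {ε} = { 'e' } — disjoint from FOLLOW(Y)

L has no nullable alternative, so no FIRST/FOLLOW check is needed there.

So the grammar has 1 FIRST/FOLLOW conflict (marked CONFLICT above).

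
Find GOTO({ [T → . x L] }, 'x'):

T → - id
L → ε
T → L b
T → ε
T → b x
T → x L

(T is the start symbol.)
GOTO(I, 'x') = CLOSURE({ [A → αX.β] : [A → α.Xβ] ∈ I, X = 'x' })

Items with dot before 'x', with the dot advanced:
  [T → . x L] → [T → x . L]
Closure of the advanced items:
  [T → x . L] has the dot before L: add [L → .]

GOTO = { [L → .], [T → x . L] }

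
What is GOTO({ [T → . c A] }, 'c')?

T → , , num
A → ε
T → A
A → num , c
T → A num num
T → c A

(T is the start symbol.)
{ [A → . num , c], [A → .], [T → c . A] }

GOTO(I, 'c') = CLOSURE({ [A → αX.β] : [A → α.Xβ] ∈ I, X = 'c' })

Items with dot before 'c', with the dot advanced:
  [T → . c A] → [T → c . A]
Closure of the advanced items:
  [T → c . A] has the dot before A: add [A → .], [A → . num , c]

GOTO = { [A → . num , c], [A → .], [T → c . A] }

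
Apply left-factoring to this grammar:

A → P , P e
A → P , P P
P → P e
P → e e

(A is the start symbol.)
Left-factoring transforms A → αβ₁ | αβ₂ into A → αA' and A' → β₁ | β₂
(α is the longest common prefix among the alternatives). Repeat until
no nonterminal has two alternatives with a common prefix.

Round 1: A has alternatives sharing prefix 'P , P'. Introduce A': A → P , P A'
  Add: A' → e
  Add: A' → P

No remaining common prefixes — done.

Resulting grammar:
A → P , P A'
A' → e
A' → P
P → P e
P → e e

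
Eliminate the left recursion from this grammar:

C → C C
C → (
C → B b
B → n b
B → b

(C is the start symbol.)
C → ( C'
C → B b C'
C' → C C'
C' → ε
B → n b
B → b

C is directly left-recursive. The standard transformation for
  A → A α₁ | ... | A α_m | β₁ | ... | β_n
is
  A  → β₁ A' | ... | β_n A'
  A' → α₁ A' | ... | α_m A' | ε

C → ( becomes C → ( C'
C → B b becomes C → B b C'
C → C C becomes C' → C C'
Add C' → ε

Productions for other non-terminals are unchanged:
  B → n b
  B → b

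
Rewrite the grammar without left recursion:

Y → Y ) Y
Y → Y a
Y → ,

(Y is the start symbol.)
Y is directly left-recursive. The standard transformation for
  A → A α₁ | ... | A α_m | β₁ | ... | β_n
is
  A  → β₁ A' | ... | β_n A'
  A' → α₁ A' | ... | α_m A' | ε

Y → , becomes Y → , Y'
Y → Y ) Y becomes Y' → ) Y Y'
Y → Y a becomes Y' → a Y'
Add Y' → ε

Resulting grammar:
Y → , Y'
Y' → ) Y Y'
Y' → a Y'
Y' → ε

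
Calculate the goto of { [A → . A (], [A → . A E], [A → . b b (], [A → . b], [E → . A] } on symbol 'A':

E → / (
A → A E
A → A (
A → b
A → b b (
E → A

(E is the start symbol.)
{ [A → . A (], [A → . A E], [A → . b b (], [A → . b], [A → A . (], [A → A . E], [E → . / (], [E → . A], [E → A .] }

GOTO(I, 'A') = CLOSURE({ [A → αX.β] : [A → α.Xβ] ∈ I, X = 'A' })

Items with dot before 'A', with the dot advanced:
  [A → . A (] → [A → A . (]
  [A → . A E] → [A → A . E]
  [E → . A] → [E → A .]
Closure of the advanced items:
  [A → A . E] has the dot before E: add [E → . / (], [E → . A]
  [E → . A] has the dot before A: add [A → . A E], [A → . A (], [A → . b], [A → . b b (]

GOTO = { [A → . A (], [A → . A E], [A → . b b (], [A → . b], [A → A . (], [A → A . E], [E → . / (], [E → . A], [E → A .] }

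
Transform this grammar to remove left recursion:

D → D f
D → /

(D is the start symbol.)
D is directly left-recursive. The standard transformation for
  A → A α₁ | ... | A α_m | β₁ | ... | β_n
is
  A  → β₁ A' | ... | β_n A'
  A' → α₁ A' | ... | α_m A' | ε

D → / becomes D → / D'
D → D f becomes D' → f D'
Add D' → ε

Resulting grammar:
D → / D'
D' → f D'
D' → ε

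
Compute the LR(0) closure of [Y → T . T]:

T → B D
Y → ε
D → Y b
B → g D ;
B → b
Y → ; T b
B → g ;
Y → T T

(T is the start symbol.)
{ [B → . b], [B → . g ;], [B → . g D ;], [T → . B D], [Y → T . T] }

Start with: [Y → T . T]
  [Y → T . T] has the dot before T: add [T → . B D]
  [T → . B D] has the dot before B: add [B → . g D ;], [B → . b], [B → . g ;]
No further items can be added.

CLOSURE = { [B → . b], [B → . g ;], [B → . g D ;], [T → . B D], [Y → T . T] }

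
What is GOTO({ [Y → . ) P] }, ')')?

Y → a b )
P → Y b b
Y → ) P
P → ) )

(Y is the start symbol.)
GOTO(I, ')') = CLOSURE({ [A → αX.β] : [A → α.Xβ] ∈ I, X = ')' })

Items with dot before ')', with the dot advanced:
  [Y → . ) P] → [Y → ) . P]
Closure of the advanced items:
  [Y → ) . P] has the dot before P: add [P → . Y b b], [P → . ) )]
  [P → . Y b b] has the dot before Y: add [Y → . a b )], [Y → . ) P]

GOTO = { [P → . ) )], [P → . Y b b], [Y → ) . P], [Y → . ) P], [Y → . a b )] }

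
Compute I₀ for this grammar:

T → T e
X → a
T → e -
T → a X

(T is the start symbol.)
{ [T → . T e], [T → . a X], [T → . e -], [T' → . T] }

First, augment the grammar with T' → T
I₀ = CLOSURE({ [T' → . T] }):
  [T' → . T] has the dot before T: add [T → . T e], [T → . e -], [T → . a X]
No further items can be added.

I₀ = { [T → . T e], [T → . a X], [T → . e -], [T' → . T] }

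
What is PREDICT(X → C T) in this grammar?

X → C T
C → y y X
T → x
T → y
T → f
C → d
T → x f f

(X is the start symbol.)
PREDICT(X → C T) = (FIRST(RHS) \ {ε}) ∪ (FOLLOW(X) if ε ∈ FIRST(RHS), i.e. RHS ⇒* ε)
FIRST(C) = { 'd', 'y' }
FIRST(C T) = { 'd', 'y' }
ε ∉ FIRST(C T), so FOLLOW(X) is not added.
PREDICT(X → C T) = { 'd', 'y' }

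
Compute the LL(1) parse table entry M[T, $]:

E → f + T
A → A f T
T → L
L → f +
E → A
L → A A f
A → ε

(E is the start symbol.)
To find M[T, $], we find productions for T where $ is in the predict set (PREDICT(N → α) = (FIRST(α) \ {ε}) ∪ (FOLLOW(N) if α ⇒* ε)).

Relevant sets:
  FIRST(L) = { 'f' }

T → L: PREDICT = { 'f' }

M[T, $] is empty (no production applies)

Answer: Empty (error entry)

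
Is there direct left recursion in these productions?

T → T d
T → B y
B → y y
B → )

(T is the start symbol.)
Yes, T is left-recursive

T → T d: LEFT RECURSIVE (starts with T)
T → B y: starts with B
B → y y: starts with y
B → ): starts with ')'

The grammar has direct left recursion on: T.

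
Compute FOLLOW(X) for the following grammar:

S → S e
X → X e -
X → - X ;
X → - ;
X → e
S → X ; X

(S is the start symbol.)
{ $, ';', 'e' }

In X → X e -: X is followed by e '-', add FIRST(e '-') \ {ε} = { 'e' }
In X → - X ;: X is followed by ';', add FIRST(';') \ {ε} = { ';' }
In S → X ; X: X is followed by ';' X, add FIRST(';' X) \ {ε} = { ';' }
In S → X ; X: X is at the end, add FOLLOW(S)

The FOLLOW sets referred to above (computed the same way, to a fixed point):
  FOLLOW(S) = { $, 'e' }

Taking the union: FOLLOW(X) = { $, ';', 'e' }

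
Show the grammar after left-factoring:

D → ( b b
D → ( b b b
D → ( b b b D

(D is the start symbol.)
D → ( b b D'
D' → ε
D' → b D''
D'' → ε
D'' → D

Left-factoring transforms A → αβ₁ | αβ₂ into A → αA' and A' → β₁ | β₂
(α is the longest common prefix among the alternatives). Repeat until
no nonterminal has two alternatives with a common prefix.

Round 1: D has alternatives sharing prefix '( b b'. Introduce D': D → ( b b D'
  Add: D' → ε
  Add: D' → b
  Add: D' → b D

Round 2: D' has alternatives sharing prefix 'b'. Introduce D'': D' → b D''
  Add: D'' → ε
  Add: D'' → D

No remaining common prefixes — done.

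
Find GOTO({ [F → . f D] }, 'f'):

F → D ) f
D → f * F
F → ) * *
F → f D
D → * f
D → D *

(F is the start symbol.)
GOTO(I, 'f') = CLOSURE({ [A → αX.β] : [A → α.Xβ] ∈ I, X = 'f' })

Items with dot before 'f', with the dot advanced:
  [F → . f D] → [F → f . D]
Closure of the advanced items:
  [F → f . D] has the dot before D: add [D → . f * F], [D → . * f], [D → . D *]

GOTO = { [D → . * f], [D → . D *], [D → . f * F], [F → f . D] }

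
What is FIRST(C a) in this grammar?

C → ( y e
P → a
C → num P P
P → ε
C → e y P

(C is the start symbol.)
FIRST sets of the non-terminals involved (from the grammar, by fixed-point iteration):
  FIRST(C) = { '(', 'e', 'num' }

To compute FIRST(C a), process the symbols left to right:
Symbol C is a non-terminal. Add FIRST(C) \ {ε} = { '(', 'e', 'num' }
C is not nullable (ε ∉ FIRST(C)), so stop here.
FIRST(C a) = { '(', 'e', 'num' }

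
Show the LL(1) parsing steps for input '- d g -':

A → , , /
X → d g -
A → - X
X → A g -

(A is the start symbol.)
LL(1) parsing maintains a stack (initially the start symbol over $) and the input. At each step: if the stack top is a terminal, match it against the current input token; if it is a non-terminal N, replace it with the RHS of M[N, lookahead] (the unique production whose predict set contains the lookahead).

Stack is shown with the top on the left.

Stack    Input      Action
--------------------------
A $      - d g - $  output A → - X
- X $    - d g - $  match '-'
X $      d g - $    output X → d g -
d g - $  d g - $    match 'd'
g - $    g - $      match 'g'
- $      - $        match '-'
$        $          accept

The string is accepted.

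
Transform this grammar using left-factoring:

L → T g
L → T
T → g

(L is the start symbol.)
Left-factoring transforms A → αβ₁ | αβ₂ into A → αA' and A' → β₁ | β₂
(α is the longest common prefix among the alternatives). Repeat until
no nonterminal has two alternatives with a common prefix.

Round 1: L has alternatives sharing prefix 'T'. Introduce L': L → T L'
  Add: L' → g
  Add: L' → ε

No remaining common prefixes — done.

Resulting grammar:
L → T L'
L' → g
L' → ε
T → g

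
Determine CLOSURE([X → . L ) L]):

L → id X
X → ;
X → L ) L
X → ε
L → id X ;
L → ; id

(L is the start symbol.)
Start with: [X → . L ) L]
  [X → . L ) L] has the dot before L: add [L → . id X], [L → . id X ;], [L → . ; id]
No further items can be added.

CLOSURE = { [L → . ; id], [L → . id X ;], [L → . id X], [X → . L ) L] }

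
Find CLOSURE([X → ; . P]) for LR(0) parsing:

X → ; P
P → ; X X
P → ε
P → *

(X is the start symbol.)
To compute CLOSURE, for each item [A → α.Bβ] where B is a non-terminal, add [B → .γ] for all productions B → γ; repeat for the newly added items until nothing changes.

Start with: [X → ; . P]
  [X → ; . P] has the dot before P: add [P → . ; X X], [P → .], [P → . *]
No further items can be added.

CLOSURE = { [P → . *], [P → . ; X X], [P → .], [X → ; . P] }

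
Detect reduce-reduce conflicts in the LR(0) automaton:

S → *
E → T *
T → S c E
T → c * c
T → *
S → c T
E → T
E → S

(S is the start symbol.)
Yes — I4: [S → * .] vs [T → * .]; I8: [S → * .] vs [T → * .]

A reduce-reduce conflict occurs when an LR(0) state has two complete items [A → α .] and [B → β .] — both call for a reduction, and with no lookahead the parser cannot choose between them.

Augment with S' → S and build the canonical LR(0) collection (I0 = CLOSURE({[S' → . S]}), then GOTO on every symbol after a dot until no new states appear). It has 15 states:
  I0: { [S → . *], [S → . c T], [S' → . S] }  — shift
  I1: { [S → * .] }  — reduce
  I2: { [S' → S .] }  — accept
  I3: { [S → . *], [S → . c T], [S → c . T], [T → . *], [T → . S c E], [T → . c * c] }  — shift
  I4: { [S → * .], [T → * .] }  — 2 reduces
  I5: { [T → S . c E] }  — shift
  I6: { [S → c T .] }  — reduce
  I7: { [S → . *], [S → . c T], [S → c . T], [T → . *], [T → . S c E], [T → . c * c], [T → c . * c] }  — shift
  I8: { [S → * .], [T → * .], [T → c * . c] }  — shift, 2 reduces
  I9: { [T → c * c .] }  — reduce
  I10: { [E → . S], [E → . T *], [E → . T], [S → . *], [S → . c T], [T → . *], [T → . S c E], [T → . c * c], [T → S c . E] }  — shift
  I11: { [T → S c E .] }  — reduce
  I12: { [E → S .], [T → S . c E] }  — shift, reduce
  I13: { [E → T . *], [E → T .] }  — shift, reduce
  I14: { [E → T * .] }  — reduce

I4 contains complete items [S → * .], [T → * .] — reduce-reduce conflict.
I8 contains complete items [S → * .], [T → * .] — reduce-reduce conflict.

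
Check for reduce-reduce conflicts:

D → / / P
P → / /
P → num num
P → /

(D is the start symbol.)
A reduce-reduce conflict occurs when an LR(0) state has two complete items [A → α .] and [B → β .] — both call for a reduction, and with no lookahead the parser cannot choose between them.

Augment with D' → D and build the canonical LR(0) collection (I0 = CLOSURE({[D' → . D]}), then GOTO on every symbol after a dot until no new states appear). It has 9 states:
  I0: { [D → . / / P], [D' → . D] }  — shift
  I1: { [D → / . / P] }  — shift
  I2: { [D' → D .] }  — accept
  I3: { [D → / / . P], [P → . / /], [P → . /], [P → . num num] }  — shift
  I4: { [P → / . /], [P → / .] }  — shift, reduce
  I5: { [D → / / P .] }  — reduce
  I6: { [P → num . num] }  — shift
  I7: { [P → num num .] }  — reduce
  I8: { [P → / / .] }  — reduce

No state contains more than one complete item.

Answer: No reduce-reduce conflicts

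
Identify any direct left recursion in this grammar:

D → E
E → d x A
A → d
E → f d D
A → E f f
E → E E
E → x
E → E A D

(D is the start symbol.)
Direct left recursion occurs when N → N α for some non-terminal N (the right-hand side begins with the left-hand side itself).

D → E: starts with E
E → d x A: starts with d
A → d: starts with d
E → f d D: starts with f
A → E f f: starts with E
E → E E: LEFT RECURSIVE (starts with E)
E → x: starts with x
E → E A D: LEFT RECURSIVE (starts with E)

The grammar has direct left recursion on: E.

Answer: Yes, E is left-recursive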